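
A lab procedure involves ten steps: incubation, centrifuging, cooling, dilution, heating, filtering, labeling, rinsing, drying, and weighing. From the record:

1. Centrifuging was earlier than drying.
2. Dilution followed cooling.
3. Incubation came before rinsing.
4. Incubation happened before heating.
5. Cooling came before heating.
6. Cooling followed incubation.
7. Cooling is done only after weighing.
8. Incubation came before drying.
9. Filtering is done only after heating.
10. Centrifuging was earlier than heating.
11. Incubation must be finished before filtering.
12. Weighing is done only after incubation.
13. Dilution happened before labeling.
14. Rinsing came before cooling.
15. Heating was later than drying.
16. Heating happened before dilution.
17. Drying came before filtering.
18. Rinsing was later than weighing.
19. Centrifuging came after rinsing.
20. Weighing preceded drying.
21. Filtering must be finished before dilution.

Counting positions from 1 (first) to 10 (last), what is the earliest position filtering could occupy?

8

Centrifuging, cooling, drying, heating, incubation, rinsing, and weighing must all come before filtering — 7 forced predecessors.
Nothing else is forced ahead of filtering, so its earliest slot is position 7 + 1 = 8.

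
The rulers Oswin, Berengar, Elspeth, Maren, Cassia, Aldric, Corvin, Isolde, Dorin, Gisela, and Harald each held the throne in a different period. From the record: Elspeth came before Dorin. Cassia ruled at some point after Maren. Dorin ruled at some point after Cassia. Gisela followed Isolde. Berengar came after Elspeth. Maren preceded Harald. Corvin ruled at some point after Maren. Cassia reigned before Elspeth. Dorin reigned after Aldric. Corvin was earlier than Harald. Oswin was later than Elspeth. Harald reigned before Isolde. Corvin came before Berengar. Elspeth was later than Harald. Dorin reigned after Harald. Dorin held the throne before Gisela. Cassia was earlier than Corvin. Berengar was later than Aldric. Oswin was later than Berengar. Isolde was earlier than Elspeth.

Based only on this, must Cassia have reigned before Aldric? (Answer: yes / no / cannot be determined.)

No chain of stated constraints runs from Cassia to Aldric, and none runs from Aldric to Cassia either.
So the relative order of Cassia and Aldric is not fixed by the given facts.

cannot be determined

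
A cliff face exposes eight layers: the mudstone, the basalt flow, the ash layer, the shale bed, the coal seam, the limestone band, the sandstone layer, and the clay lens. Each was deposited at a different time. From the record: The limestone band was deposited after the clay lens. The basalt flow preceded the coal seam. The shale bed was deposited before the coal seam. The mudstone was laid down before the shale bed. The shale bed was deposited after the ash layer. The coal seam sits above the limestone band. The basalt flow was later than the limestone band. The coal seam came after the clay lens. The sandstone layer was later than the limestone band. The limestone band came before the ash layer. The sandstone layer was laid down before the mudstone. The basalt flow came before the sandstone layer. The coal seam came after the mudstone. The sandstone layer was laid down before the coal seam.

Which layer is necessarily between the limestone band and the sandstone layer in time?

the basalt flow

Tracing the constraints gives the limestone band → the basalt flow → the sandstone layer, so the basalt flow sits after the limestone band and before the sandstone layer.
No other layer is forced both after the limestone band and before the sandstone layer.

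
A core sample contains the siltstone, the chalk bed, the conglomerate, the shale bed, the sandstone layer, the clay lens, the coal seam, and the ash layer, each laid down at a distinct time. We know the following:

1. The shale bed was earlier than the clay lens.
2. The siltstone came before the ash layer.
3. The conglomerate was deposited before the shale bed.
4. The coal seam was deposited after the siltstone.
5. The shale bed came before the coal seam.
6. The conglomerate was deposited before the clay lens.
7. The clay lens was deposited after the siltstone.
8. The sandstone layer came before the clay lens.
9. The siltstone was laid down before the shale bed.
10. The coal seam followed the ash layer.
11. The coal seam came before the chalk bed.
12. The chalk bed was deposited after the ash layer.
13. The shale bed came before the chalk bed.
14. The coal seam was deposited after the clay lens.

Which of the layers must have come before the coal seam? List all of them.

Directly stated before the coal seam: the ash layer, the clay lens, the shale bed, and the siltstone.
The conglomerate reaches the coal seam via the conglomerate → the shale bed → the coal seam.
The sandstone layer reaches the coal seam via the sandstone layer → the clay lens → the coal seam.
No chain forces the chalk bed ahead of the coal seam.

the ash layer, the clay lens, the conglomerate, the sandstone layer, the shale bed, the siltstone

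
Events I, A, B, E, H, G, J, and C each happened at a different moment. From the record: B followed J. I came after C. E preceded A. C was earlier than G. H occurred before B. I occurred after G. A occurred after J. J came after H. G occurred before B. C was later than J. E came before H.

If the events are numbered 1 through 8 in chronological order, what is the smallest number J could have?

3

E and H must both come before J — 2 forced predecessors.
Nothing else is forced ahead of J, so its earliest slot is position 2 + 1 = 3.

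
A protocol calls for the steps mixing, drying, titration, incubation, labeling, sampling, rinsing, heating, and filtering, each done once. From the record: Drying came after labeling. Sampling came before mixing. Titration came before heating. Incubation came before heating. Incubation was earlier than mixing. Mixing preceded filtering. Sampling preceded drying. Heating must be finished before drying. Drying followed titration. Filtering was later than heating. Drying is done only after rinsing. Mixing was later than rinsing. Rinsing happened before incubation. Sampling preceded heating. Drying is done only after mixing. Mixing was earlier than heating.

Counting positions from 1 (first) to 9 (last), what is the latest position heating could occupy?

Heating must come before drying and filtering — 2 steps forced after it.
Everything else can be placed before heating in some valid order, so heating can sit as late as position 9 − 2 = 7.

7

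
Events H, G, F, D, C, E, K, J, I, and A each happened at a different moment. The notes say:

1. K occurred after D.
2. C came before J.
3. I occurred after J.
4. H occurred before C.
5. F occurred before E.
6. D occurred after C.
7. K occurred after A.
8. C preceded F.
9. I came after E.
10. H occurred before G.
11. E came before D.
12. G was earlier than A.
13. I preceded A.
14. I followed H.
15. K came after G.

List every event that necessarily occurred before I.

Directly stated before I: E, H, and J.
C reaches I via C → J → I.
F reaches I via F → E → I.
No chain forces K (or any of the others) ahead of I.

C, E, F, H, J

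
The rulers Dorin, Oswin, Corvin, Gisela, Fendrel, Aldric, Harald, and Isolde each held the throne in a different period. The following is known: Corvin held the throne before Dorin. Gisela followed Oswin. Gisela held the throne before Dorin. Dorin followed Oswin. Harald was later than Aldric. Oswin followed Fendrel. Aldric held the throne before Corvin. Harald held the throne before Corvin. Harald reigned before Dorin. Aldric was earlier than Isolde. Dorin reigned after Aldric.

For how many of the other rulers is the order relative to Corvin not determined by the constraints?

Forced before Corvin: Aldric and Harald; forced after Corvin: Dorin.
That leaves Fendrel, Gisela, Isolde, and Oswin with no forced order relative to Corvin — 4.

4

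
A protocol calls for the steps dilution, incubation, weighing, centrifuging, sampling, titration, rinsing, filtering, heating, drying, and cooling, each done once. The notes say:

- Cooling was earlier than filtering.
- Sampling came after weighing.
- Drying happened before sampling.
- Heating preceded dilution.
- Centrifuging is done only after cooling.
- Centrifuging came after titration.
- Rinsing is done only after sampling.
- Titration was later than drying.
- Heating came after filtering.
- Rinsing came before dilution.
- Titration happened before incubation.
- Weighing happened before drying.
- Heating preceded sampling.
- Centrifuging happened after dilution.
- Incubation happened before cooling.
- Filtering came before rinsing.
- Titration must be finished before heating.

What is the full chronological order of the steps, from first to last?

The constraints fix every adjacent pair, so only one ordering works:
weighing → drying → titration → incubation → cooling → filtering → heating → sampling → rinsing → dilution → centrifuging.

weighing, drying, titration, incubation, cooling, filtering, heating, sampling, rinsing, dilution, centrifuging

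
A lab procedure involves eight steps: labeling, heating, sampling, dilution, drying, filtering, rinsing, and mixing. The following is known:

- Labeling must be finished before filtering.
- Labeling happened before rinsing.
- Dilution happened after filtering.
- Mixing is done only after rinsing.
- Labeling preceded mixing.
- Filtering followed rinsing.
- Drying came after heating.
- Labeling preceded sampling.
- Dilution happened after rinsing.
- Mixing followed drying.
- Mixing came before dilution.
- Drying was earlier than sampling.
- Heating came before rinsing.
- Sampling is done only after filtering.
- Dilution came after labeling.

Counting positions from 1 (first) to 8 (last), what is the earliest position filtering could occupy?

4

Heating, labeling, and rinsing must all come before filtering — 3 forced predecessors.
Nothing else is forced ahead of filtering, so its earliest slot is position 3 + 1 = 4.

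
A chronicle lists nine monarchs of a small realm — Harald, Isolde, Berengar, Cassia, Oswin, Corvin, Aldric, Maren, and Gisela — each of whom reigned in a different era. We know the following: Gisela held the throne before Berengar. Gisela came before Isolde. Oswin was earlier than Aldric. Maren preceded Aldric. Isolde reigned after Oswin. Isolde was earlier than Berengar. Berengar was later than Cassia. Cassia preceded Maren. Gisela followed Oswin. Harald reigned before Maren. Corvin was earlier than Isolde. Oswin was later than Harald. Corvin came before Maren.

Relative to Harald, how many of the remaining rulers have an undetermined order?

Forced after Harald: Aldric, Berengar, Gisela, Isolde, Maren, and Oswin.
That leaves Cassia and Corvin with no forced order relative to Harald — 2.

2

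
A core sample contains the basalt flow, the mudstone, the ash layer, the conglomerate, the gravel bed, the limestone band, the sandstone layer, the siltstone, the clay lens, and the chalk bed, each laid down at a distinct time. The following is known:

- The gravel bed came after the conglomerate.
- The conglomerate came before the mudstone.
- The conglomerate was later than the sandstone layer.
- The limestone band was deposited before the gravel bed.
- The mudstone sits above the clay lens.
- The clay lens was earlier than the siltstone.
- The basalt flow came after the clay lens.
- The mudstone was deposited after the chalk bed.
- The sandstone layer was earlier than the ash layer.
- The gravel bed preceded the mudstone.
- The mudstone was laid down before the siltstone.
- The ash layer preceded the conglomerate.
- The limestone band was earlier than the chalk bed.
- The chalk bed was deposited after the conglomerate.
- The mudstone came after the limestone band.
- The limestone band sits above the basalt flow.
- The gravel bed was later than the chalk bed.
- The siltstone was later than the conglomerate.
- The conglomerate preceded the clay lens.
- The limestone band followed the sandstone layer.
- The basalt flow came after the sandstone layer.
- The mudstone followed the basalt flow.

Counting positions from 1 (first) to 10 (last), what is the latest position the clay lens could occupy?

The clay lens must come before the basalt flow, the chalk bed, the gravel bed, the limestone band, the mudstone, and the siltstone — 6 layers forced after it.
Everything else can be placed before the clay lens in some valid order, so the clay lens can sit as late as position 10 − 6 = 4.

4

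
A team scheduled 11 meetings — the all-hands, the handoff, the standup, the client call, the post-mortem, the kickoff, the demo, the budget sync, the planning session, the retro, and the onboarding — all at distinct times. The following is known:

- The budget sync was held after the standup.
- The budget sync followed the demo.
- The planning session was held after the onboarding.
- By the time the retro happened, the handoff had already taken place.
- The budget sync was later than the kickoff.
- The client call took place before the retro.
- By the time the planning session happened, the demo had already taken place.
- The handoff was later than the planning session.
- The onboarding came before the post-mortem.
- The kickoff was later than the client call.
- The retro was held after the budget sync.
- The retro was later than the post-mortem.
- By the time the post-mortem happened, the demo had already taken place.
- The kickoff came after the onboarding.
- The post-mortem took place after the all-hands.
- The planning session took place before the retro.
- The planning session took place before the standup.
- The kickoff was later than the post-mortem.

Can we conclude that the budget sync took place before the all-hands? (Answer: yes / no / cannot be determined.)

no

Tracing the constraints gives the all-hands → the post-mortem → the kickoff → the budget sync, so the all-hands must come before the budget sync.
That means the budget sync cannot be before the all-hands.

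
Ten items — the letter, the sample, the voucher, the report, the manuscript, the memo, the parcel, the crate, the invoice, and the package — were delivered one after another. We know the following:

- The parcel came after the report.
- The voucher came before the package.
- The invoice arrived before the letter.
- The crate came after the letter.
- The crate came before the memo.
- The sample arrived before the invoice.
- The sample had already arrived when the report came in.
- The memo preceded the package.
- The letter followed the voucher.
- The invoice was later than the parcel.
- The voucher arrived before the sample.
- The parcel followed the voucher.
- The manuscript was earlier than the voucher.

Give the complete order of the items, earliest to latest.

The constraints fix every adjacent pair, so only one ordering works:
the manuscript → the voucher → the sample → the report → the parcel → the invoice → the letter → the crate → the memo → the package.

the manuscript, the voucher, the sample, the report, the parcel, the invoice, the letter, the crate, the memo, the package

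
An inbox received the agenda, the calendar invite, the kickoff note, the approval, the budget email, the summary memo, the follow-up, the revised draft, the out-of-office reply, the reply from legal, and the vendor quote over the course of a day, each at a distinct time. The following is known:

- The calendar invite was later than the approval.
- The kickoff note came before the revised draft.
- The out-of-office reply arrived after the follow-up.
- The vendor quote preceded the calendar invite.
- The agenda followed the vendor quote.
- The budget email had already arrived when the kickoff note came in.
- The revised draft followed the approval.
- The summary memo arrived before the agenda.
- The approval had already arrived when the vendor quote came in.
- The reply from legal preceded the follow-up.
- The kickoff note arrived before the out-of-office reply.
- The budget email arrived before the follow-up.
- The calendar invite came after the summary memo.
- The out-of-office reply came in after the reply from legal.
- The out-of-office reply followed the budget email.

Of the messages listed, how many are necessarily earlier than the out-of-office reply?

Directly stated before the out-of-office reply: the budget email, the follow-up, the kickoff note, and the reply from legal.
That's the budget email, the follow-up, the kickoff note, and the reply from legal — 4 in all.

4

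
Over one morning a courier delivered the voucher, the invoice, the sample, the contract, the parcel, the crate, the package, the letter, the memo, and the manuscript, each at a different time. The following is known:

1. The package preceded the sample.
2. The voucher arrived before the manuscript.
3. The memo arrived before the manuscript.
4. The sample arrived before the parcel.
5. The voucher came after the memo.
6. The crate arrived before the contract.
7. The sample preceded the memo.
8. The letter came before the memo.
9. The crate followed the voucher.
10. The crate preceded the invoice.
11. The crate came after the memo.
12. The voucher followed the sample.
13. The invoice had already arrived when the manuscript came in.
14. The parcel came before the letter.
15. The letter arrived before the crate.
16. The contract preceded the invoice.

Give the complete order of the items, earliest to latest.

the package, the sample, the parcel, the letter, the memo, the voucher, the crate, the contract, the invoice, the manuscript

The constraints fix every adjacent pair, so only one ordering works:
the package → the sample → the parcel → the letter → the memo → the voucher → the crate → the contract → the invoice → the manuscript.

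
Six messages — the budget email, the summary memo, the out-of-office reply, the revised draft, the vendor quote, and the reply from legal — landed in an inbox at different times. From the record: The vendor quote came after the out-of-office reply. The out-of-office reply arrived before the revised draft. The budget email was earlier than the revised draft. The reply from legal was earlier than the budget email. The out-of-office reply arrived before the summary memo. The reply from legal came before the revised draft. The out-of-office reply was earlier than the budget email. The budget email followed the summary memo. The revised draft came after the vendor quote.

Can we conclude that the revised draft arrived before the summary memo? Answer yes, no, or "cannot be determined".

Tracing the constraints gives the summary memo → the budget email → the revised draft, so the summary memo must come before the revised draft.
That means the revised draft cannot be before the summary memo.

no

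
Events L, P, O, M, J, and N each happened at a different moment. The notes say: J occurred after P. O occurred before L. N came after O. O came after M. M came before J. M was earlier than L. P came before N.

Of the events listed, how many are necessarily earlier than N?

3

Directly stated before N: O and P.
M reaches N via M → O → N.
That's M, O, and P — 3 in all.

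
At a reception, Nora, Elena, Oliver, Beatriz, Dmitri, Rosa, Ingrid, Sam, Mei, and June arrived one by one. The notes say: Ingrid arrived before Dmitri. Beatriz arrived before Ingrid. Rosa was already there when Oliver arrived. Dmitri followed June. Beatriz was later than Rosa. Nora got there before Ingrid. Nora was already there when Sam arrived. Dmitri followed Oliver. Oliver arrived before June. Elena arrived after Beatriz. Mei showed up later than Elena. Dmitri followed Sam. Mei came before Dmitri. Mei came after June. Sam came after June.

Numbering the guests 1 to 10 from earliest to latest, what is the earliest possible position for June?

Oliver and Rosa must both come before June — 2 forced predecessors.
Nothing else is forced ahead of June, so their earliest slot is position 2 + 1 = 3.

3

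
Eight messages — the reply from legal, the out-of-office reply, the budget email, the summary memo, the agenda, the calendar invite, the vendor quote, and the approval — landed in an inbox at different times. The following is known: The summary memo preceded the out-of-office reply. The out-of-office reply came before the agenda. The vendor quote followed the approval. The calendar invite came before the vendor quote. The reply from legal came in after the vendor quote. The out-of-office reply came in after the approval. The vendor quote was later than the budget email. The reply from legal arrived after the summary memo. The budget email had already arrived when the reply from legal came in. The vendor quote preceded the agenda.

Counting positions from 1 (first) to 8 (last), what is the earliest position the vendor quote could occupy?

4

The approval, the budget email, and the calendar invite must all come before the vendor quote — 3 forced predecessors.
Nothing else is forced ahead of the vendor quote, so its earliest slot is position 3 + 1 = 4.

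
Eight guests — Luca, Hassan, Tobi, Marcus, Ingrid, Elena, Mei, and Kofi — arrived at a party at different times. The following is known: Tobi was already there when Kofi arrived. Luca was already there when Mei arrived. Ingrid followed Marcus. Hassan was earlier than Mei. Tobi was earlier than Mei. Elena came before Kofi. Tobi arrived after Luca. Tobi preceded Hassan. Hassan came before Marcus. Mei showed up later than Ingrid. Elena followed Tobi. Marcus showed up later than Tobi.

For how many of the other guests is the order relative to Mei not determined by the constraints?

Forced before Mei: Hassan, Ingrid, Luca, Marcus, and Tobi.
That leaves Elena and Kofi with no forced order relative to Mei — 2.

2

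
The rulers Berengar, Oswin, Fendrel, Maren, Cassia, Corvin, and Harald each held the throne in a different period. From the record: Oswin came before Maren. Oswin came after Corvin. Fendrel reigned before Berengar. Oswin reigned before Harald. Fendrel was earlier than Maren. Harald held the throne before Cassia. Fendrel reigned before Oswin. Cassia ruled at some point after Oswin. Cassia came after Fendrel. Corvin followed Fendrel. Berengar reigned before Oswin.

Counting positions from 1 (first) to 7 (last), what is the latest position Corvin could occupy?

Corvin must come before Cassia, Harald, Maren, and Oswin — 4 rulers forced after them.
Everything else can be placed before Corvin in some valid order, so Corvin can sit as late as position 7 − 4 = 3.

3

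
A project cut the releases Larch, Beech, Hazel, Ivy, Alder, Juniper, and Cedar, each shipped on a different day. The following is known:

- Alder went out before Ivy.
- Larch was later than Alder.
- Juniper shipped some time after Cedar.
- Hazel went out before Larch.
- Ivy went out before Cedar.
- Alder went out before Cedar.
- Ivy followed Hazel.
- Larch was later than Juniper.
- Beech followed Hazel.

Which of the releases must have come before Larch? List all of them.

Directly stated before Larch: Alder, Hazel, and Juniper.
Cedar reaches Larch via Cedar → Juniper → Larch.
Ivy reaches Larch via Ivy → Cedar → Juniper → Larch.

Alder, Cedar, Hazel, Ivy, Juniper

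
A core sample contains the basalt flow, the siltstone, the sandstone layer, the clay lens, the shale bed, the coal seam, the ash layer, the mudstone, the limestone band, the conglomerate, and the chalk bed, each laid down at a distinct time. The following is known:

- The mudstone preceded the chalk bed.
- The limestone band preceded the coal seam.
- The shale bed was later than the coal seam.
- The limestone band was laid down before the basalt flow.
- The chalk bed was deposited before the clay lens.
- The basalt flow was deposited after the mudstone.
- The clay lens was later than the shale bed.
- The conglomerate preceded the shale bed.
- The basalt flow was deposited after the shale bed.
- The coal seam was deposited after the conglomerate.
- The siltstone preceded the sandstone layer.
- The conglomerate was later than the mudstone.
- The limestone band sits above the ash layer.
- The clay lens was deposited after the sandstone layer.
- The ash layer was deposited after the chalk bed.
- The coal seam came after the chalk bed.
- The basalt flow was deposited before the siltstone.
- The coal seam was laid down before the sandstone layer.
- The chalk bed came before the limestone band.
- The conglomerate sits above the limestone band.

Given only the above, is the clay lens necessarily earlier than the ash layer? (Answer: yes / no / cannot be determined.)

no

Tracing the constraints gives the ash layer → the limestone band → the conglomerate → the shale bed → the clay lens, so the ash layer must come before the clay lens.
That means the clay lens cannot be before the ash layer.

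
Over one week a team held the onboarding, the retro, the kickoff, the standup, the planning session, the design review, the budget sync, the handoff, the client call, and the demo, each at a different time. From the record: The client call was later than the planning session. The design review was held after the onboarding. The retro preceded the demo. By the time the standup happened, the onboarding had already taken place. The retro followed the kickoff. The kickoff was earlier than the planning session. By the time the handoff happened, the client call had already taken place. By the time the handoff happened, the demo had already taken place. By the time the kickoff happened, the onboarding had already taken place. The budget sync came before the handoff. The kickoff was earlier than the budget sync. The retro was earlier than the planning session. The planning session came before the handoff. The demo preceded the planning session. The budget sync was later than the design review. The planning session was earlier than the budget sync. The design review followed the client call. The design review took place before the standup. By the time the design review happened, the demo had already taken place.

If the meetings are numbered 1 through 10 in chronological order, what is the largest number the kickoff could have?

2

The kickoff must come before the budget sync, the client call, the demo, the design review, the handoff, the planning session, the retro, and the standup — 8 meetings forced after it.
Everything else can be placed before the kickoff in some valid order, so the kickoff can sit as late as position 10 − 8 = 2.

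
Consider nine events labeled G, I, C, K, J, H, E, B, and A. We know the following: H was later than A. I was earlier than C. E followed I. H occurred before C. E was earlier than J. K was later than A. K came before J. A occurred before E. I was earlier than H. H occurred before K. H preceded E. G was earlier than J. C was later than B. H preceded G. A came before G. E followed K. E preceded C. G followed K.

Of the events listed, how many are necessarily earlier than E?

4

Directly stated before E: A, H, I, and K.
No chain forces G (or any of the others) ahead of E.
That's A, H, I, and K — 4 in all.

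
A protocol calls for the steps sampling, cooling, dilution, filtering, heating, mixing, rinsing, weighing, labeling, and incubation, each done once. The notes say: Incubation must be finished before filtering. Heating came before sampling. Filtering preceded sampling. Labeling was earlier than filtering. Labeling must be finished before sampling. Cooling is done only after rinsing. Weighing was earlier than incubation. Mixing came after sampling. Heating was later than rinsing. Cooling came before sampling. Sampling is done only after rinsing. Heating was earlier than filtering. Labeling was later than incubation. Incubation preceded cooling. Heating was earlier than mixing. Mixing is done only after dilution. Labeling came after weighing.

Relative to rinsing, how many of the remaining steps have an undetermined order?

4

Forced after rinsing: cooling, filtering, heating, mixing, and sampling.
That leaves dilution, incubation, labeling, and weighing with no forced order relative to rinsing — 4.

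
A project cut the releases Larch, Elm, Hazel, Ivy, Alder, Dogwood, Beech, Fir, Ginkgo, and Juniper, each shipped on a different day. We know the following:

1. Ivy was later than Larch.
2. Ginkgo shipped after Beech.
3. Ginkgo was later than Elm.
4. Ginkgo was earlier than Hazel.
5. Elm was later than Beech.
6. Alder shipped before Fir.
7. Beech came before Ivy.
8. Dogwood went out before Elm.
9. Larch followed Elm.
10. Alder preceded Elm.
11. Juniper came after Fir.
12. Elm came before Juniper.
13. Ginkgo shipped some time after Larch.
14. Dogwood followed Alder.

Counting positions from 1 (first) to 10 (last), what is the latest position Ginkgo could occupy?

Ginkgo must come before Hazel — 1 release forced after it.
Everything else can be placed before Ginkgo in some valid order, so Ginkgo can sit as late as position 10 − 1 = 9.

9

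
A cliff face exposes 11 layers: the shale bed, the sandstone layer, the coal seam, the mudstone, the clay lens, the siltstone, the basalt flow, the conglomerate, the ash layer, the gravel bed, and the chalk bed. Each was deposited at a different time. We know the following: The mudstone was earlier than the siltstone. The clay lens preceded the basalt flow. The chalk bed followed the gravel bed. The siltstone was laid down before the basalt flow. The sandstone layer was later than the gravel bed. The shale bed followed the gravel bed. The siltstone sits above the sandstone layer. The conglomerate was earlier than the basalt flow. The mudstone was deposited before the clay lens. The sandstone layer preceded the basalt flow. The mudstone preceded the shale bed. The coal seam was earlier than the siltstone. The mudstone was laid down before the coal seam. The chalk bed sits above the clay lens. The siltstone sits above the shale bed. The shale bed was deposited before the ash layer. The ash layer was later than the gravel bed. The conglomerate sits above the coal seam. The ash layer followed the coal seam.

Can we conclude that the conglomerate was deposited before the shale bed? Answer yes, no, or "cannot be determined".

No chain of stated constraints runs from the conglomerate to the shale bed, and none runs from the shale bed to the conglomerate either.
So the relative order of the conglomerate and the shale bed is not fixed by the given facts.

cannot be determined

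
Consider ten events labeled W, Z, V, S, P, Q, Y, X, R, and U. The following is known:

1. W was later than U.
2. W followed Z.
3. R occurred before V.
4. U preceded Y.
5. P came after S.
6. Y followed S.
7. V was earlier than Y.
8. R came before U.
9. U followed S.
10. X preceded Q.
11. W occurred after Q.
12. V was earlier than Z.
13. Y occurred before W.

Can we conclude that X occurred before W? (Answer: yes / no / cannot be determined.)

yes

Chain the constraints: X → Q → W. Each link is directly stated, so X comes before W.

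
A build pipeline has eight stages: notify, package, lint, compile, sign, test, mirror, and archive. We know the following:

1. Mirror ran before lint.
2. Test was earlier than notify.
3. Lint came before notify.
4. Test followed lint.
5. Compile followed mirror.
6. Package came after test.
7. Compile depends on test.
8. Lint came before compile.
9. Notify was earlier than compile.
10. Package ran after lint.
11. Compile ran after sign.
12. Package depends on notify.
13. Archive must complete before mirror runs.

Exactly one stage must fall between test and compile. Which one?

notify

Tracing the constraints gives test → notify → compile, so notify sits after test and before compile.
No other stage is forced both after test and before compile.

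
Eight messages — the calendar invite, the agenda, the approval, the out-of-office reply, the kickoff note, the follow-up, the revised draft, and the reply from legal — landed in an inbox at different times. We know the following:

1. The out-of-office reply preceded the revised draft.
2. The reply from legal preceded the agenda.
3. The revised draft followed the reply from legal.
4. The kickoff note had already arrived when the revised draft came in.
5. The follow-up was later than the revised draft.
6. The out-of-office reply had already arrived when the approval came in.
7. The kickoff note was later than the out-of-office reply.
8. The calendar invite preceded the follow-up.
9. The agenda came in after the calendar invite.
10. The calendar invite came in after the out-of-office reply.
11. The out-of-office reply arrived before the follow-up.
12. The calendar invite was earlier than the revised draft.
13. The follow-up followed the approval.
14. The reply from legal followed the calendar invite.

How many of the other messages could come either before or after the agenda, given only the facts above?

Forced before the agenda: the calendar invite, the out-of-office reply, and the reply from legal.
That leaves the approval, the follow-up, the kickoff note, and the revised draft with no forced order relative to the agenda — 4.

4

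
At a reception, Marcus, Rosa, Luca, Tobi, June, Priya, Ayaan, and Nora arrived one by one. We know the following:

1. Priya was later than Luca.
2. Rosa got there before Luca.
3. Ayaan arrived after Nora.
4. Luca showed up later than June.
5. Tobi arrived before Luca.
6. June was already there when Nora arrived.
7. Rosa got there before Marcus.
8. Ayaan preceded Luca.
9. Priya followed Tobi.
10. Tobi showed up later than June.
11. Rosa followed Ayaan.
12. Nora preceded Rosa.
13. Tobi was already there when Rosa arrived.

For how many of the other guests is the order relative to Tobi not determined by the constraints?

Forced before Tobi: June; forced after Tobi: Luca, Marcus, Priya, and Rosa.
That leaves Ayaan and Nora with no forced order relative to Tobi — 2.

2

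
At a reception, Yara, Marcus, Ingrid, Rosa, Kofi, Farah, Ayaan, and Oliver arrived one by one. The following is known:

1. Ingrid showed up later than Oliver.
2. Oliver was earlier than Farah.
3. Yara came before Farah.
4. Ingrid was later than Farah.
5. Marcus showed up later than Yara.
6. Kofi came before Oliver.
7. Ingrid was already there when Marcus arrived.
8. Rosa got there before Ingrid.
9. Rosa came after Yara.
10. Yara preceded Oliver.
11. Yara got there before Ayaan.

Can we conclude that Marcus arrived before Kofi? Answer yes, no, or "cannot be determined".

Tracing the constraints gives Kofi → Oliver → Ingrid → Marcus, so Kofi must come before Marcus.
That means Marcus cannot be before Kofi.

no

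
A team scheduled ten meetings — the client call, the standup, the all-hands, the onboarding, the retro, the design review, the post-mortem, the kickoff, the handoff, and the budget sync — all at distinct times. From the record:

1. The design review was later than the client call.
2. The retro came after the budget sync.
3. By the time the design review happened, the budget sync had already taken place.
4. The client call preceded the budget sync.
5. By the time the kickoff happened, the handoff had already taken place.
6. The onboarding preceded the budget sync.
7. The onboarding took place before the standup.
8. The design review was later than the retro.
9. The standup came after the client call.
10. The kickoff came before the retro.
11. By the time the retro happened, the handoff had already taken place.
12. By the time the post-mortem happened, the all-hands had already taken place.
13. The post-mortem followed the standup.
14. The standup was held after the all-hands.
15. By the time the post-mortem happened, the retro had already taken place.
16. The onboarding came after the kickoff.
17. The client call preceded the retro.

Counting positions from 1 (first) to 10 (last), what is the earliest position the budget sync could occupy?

The client call, the handoff, the kickoff, and the onboarding must all come before the budget sync — 4 forced predecessors.
Nothing else is forced ahead of the budget sync, so its earliest slot is position 4 + 1 = 5.

5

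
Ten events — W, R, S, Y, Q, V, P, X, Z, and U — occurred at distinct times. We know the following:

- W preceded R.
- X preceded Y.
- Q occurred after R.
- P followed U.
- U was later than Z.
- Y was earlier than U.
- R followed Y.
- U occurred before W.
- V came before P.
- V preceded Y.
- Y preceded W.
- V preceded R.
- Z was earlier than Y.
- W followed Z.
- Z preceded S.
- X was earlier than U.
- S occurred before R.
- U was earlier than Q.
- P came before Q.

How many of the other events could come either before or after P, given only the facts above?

3

Forced before P: U, V, X, Y, and Z; forced after P: Q.
That leaves R, S, and W with no forced order relative to P — 3.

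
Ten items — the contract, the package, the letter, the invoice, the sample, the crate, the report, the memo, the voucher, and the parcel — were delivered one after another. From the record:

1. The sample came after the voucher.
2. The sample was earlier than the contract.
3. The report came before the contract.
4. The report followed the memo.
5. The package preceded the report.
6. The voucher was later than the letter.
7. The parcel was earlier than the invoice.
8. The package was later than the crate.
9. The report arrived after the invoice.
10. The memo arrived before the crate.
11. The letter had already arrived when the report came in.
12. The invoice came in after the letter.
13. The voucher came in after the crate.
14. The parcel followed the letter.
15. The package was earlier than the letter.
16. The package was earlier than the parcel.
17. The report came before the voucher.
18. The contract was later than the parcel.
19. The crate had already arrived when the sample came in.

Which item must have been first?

the memo

The memo has a chain of constraints placing it before every other item, so the memo must be first.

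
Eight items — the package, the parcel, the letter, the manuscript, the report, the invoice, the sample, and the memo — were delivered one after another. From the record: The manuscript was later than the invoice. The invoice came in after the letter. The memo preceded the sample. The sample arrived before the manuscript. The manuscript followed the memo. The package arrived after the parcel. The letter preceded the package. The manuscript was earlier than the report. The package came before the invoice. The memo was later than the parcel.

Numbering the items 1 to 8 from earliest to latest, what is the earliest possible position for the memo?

2

The parcel must come before the memo — 1 forced predecessor.
Nothing else is forced ahead of the memo, so its earliest slot is position 1 + 1 = 2.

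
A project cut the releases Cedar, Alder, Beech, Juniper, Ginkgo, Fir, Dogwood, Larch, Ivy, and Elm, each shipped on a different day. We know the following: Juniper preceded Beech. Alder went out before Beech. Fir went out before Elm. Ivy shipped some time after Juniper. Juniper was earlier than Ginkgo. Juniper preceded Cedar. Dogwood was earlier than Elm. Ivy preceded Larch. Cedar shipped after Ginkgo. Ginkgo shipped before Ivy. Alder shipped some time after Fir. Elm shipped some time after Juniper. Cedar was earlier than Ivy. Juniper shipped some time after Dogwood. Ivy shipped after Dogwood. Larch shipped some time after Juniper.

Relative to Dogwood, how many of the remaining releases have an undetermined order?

2

Forced after Dogwood: Beech, Cedar, Elm, Ginkgo, Ivy, Juniper, and Larch.
That leaves Alder and Fir with no forced order relative to Dogwood — 2.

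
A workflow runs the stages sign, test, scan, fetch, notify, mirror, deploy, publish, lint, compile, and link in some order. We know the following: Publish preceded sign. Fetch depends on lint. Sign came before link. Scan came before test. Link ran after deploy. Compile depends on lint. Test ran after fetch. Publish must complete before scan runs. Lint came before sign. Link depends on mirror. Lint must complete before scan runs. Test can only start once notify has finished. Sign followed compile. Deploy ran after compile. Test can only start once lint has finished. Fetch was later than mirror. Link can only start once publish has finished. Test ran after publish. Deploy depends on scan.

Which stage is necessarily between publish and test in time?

Tracing the constraints gives publish → scan → test, so scan sits after publish and before test.
No other stage is forced both after publish and before test.

scan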